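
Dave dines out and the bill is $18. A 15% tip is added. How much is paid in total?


Calculate the tip:
15% of $18 = $2.70
Add tip to meal cost:
$18 + $2.70 = $20.70

$20.70


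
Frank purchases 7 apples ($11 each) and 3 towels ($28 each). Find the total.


Cost of apples:
7 x $11 = $77
Cost of towels:
3 x $28 = $84
Add both:
$77 + $84 = $161

$161


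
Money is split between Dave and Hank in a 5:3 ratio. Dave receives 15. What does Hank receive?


Find the multiplier:
15 / 5 = 3
Apply to Hank's share:
3 x 3 = 9

9


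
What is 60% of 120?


Convert percentage to decimal:
60% = 0.6
Multiply:
120 x 0.6 = 72

72


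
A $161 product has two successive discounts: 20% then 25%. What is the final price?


First discount:
20% of $161 = $32.20
Price after first discount:
$161 - $32.20 = $128.80
Second discount:
25% of $128.80 = $32.20
Final price:
$128.80 - $32.20 = $96.60

$96.60


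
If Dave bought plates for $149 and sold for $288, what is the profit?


Selling price = $288
Cost price = $149
Profit = selling price - cost price:
Profit = $288 - $149 = $139

$139


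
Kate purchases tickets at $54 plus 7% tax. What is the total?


Calculate the tax:
7% of $54 = $3.78
Add tax to price:
$54 + $3.78 = $57.78

$57.78


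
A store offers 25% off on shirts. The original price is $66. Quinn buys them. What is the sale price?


Calculate the discount amount:
25% of $66 = $16.50
Subtract from original:
$66 - $16.50 = $49.50

$49.50


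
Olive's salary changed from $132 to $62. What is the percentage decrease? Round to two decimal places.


Find the absolute change:
|62 - 132| = 70
Divide by original and multiply by 100:
70 / 132 x 100 = 53.0303...% ≈ 53.03%

53.03%


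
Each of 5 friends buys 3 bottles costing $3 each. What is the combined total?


Cost per person:
3 x $3 = $9
Group total:
5 x $9 = $45

$45


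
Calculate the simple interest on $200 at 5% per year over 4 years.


Use the formula I = P x R x T / 100
P x R x T = 200 x 5 x 4 = 4000
I = 4000 / 100 = $40

$40


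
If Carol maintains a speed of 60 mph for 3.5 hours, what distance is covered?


Use the formula: distance = speed x time
Speed = 60 mph, Time = 3.5 hours
60 x 3.5 = 210 miles

210 miles


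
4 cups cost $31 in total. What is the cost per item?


Total cost: $31
Number of items: 4
Unit price: $31 / 4 = $7.75

$7.75


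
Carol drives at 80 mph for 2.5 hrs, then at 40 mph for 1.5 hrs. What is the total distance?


Leg 1 distance:
80 x 2.5 = 200 miles
Leg 2 distance:
40 x 1.5 = 60 miles
Total distance:
200 + 60 = 260 miles

260 miles


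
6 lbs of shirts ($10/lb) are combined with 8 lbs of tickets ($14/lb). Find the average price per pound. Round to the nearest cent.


Cost of shirts:
6 x $10 = $60
Cost of tickets:
8 x $14 = $112
Total cost: $60 + $112 = $172
Total weight: 14 lbs
Average: $172 / 14 = $12.2857... ≈ $12.29/lb

$12.29/lb


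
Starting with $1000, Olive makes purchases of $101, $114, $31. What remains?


Add up expenses:
$101 + $114 + $31 = $246
Subtract from budget:
$1000 - $246 = $754

$754


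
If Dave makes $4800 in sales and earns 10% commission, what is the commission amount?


Convert rate to decimal:
10% = 0.1
Multiply by sales:
$4800 x 0.1 = $480

$480


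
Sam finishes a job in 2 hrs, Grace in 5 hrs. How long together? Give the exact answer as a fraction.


Sam's rate: 1/2 of the job per hour
Grace's rate: 1/5 of the job per hour
Combined rate: 1/2 + 1/5 = 7/10 per hour
Time = 1 / (7/10) = 10/7 hours (≈ 1.43 hours)

10/7 hours


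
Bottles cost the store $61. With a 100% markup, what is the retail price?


Calculate the markup amount:
100% of $61 = $61
Add to cost:
$61 + $61 = $122

$122


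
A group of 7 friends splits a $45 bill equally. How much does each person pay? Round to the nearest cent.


Total bill: $45
Number of people: 7
Each pays: $45 / 7 = $6.4285... ≈ $6.43

$6.43


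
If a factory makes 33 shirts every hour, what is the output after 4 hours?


Production rate: 33 shirts per hour
Time: 4 hours
Total: 33 x 4 = 132 shirts

132 shirts


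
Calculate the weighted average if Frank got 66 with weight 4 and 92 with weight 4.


Weighted sum:
4 x 66 + 4 x 92 = 632
Total weight:
4 + 4 = 8
Weighted average:
632 / 8 = 79

79


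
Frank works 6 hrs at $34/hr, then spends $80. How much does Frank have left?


Calculate earnings:
6 x $34 = $204
Subtract spending:
$204 - $80 = $124

$124


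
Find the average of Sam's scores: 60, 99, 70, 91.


Add the scores:
60 + 99 + 70 + 91 = 320
Divide by the number of tests:
320 / 4 = 80

80


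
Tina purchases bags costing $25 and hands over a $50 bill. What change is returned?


Start with the amount paid:
$50
Subtract the price:
$50 - $25 = $25

$25


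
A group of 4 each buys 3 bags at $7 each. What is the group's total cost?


Cost per person:
3 x $7 = $21
Group total:
4 x $21 = $84

$84


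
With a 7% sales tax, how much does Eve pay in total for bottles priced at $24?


Calculate the tax:
7% of $24 = $1.68
Add tax to price:
$24 + $1.68 = $25.68

$25.68


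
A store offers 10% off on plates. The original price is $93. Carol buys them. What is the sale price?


Calculate the discount amount:
10% of $93 = $9.30
Subtract from original:
$93 - $9.30 = $83.70

$83.70


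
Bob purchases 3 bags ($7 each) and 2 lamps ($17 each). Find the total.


Cost of bags:
3 x $7 = $21
Cost of lamps:
2 x $17 = $34
Add both:
$21 + $34 = $55

$55


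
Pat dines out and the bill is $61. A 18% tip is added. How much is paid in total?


Calculate the tip:
18% of $61 = $10.98
Add tip to meal cost:
$61 + $10.98 = $71.98

$71.98


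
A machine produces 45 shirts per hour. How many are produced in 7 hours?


Production rate: 45 shirts per hour
Time: 7 hours
Total: 45 x 7 = 315 shirts

315 shirts


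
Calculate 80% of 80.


Convert percentage to decimal:
80% = 0.8
Multiply:
80 x 0.8 = 64

64


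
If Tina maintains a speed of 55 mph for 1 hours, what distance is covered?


Use the formula: distance = speed x time
Speed = 55 mph, Time = 1 hours
55 x 1 = 55 miles

55 miles


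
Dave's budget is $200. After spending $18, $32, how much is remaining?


Add up expenses:
$18 + $32 = $50
Subtract from budget:
$200 - $50 = $150

$150


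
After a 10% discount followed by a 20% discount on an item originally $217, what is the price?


First discount:
10% of $217 = $21.70
Price after first discount:
$217 - $21.70 = $195.30
Second discount:
20% of $195.30 = $39.06
Final price:
$195.30 - $39.06 = $156.24

$156.24


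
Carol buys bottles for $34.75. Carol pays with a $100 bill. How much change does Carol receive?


Start with the amount paid:
$100
Subtract the price:
$100 - $34.75 = $65.25

$65.25


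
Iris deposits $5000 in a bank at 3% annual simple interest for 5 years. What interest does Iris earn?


Use the formula I = P x R x T / 100
P x R x T = 5000 x 3 x 5 = 75000
I = 75000 / 100 = $750

$750


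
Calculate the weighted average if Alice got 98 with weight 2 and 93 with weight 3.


Weighted sum:
2 x 98 + 3 x 93 = 475
Total weight:
2 + 3 = 5
Weighted average:
475 / 5 = 95

95


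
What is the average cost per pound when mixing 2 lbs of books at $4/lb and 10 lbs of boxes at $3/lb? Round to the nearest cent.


Cost of books:
2 x $4 = $8
Cost of boxes:
10 x $3 = $30
Total cost: $8 + $30 = $38
Total weight: 12 lbs
Average: $38 / 12 = $3.1666... ≈ $3.17/lb

$3.17/lb


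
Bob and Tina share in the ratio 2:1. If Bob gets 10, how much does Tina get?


Find the multiplier:
10 / 2 = 5
Apply to Tina's share:
1 x 5 = 5

5


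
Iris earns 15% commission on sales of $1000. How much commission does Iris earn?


Convert rate to decimal:
15% = 0.15
Multiply by sales:
$1000 x 0.15 = $150

$150


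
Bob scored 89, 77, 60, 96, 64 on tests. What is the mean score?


Add the scores:
89 + 77 + 60 + 96 + 64 = 386
Divide by the number of tests:
386 / 5 = 77.2

77.2


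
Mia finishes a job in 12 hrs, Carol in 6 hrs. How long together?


Mia's rate: 1/12 of the job per hour
Carol's rate: 1/6 of the job per hour
Combined rate: 1/12 + 1/6 = 1/4 per hour
Time = 1 / (1/4) = 4 hours

4 hours


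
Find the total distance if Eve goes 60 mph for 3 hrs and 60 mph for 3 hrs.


Leg 1 distance:
60 x 3 = 180 miles
Leg 2 distance:
60 x 3 = 180 miles
Total distance:
180 + 180 = 360 miles

360 miles


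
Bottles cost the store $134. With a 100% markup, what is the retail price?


Calculate the markup amount:
100% of $134 = $134
Add to cost:
$134 + $134 = $268

$268


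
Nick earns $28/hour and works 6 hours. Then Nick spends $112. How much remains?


Calculate earnings:
6 x $28 = $168
Subtract spending:
$168 - $112 = $56

$56


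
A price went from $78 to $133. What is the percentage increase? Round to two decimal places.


Find the absolute change:
|133 - 78| = 55
Divide by original and multiply by 100:
55 / 78 x 100 = 70.5128...% ≈ 70.51%

70.51%


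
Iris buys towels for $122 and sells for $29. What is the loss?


Selling price = $29
Cost price = $122
Loss = cost price - selling price:
Loss = $122 - $29 = $93

$93


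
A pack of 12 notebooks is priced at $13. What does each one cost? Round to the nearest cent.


Total cost: $13
Number of items: 12
Unit price: $13 / 12 = $1.0833... ≈ $1.08

$1.08


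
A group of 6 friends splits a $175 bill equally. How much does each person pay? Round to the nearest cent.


Total bill: $175
Number of people: 6
Each pays: $175 / 6 = $29.1666... ≈ $29.17

$29.17


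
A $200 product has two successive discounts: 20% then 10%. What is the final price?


First discount:
20% of $200 = $40
Price after first discount:
$200 - $40 = $160
Second discount:
10% of $160 = $16
Final price:
$160 - $16 = $144

$144


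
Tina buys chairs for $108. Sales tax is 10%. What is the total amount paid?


Calculate the tax:
10% of $108 = $10.80
Add tax to price:
$108 + $10.80 = $118.80

$118.80


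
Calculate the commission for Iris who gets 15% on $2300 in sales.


Convert rate to decimal:
15% = 0.15
Multiply by sales:
$2300 x 0.15 = $345

$345


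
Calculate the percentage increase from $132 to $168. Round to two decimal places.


Find the absolute change:
|168 - 132| = 36
Divide by original and multiply by 100:
36 / 132 x 100 = 27.2727...% ≈ 27.27%

27.27%


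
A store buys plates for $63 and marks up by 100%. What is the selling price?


Calculate the markup amount:
100% of $63 = $63
Add to cost:
$63 + $63 = $126

$126


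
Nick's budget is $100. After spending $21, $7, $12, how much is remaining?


Add up expenses:
$21 + $7 + $12 = $40
Subtract from budget:
$100 - $40 = $60

$60


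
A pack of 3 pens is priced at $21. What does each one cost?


Total cost: $21
Number of items: 3
Unit price: $21 / 3 = $7

$7


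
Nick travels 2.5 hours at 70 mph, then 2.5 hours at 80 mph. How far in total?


Leg 1 distance:
70 x 2.5 = 175 miles
Leg 2 distance:
80 x 2.5 = 200 miles
Total distance:
175 + 200 = 375 miles

375 miles


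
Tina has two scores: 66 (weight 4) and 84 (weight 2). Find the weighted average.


Weighted sum:
4 x 66 + 2 x 84 = 432
Total weight:
4 + 2 = 6
Weighted average:
432 / 6 = 72

72


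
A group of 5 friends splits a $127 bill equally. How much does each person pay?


Total bill: $127
Number of people: 5
Each pays: $127 / 5 = $25.40

$25.40


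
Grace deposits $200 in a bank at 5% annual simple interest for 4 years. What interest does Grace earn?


Use the formula I = P x R x T / 100
P x R x T = 200 x 5 x 4 = 4000
I = 4000 / 100 = $40

$40


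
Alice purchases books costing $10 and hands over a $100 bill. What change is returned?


Start with the amount paid:
$100
Subtract the price:
$100 - $10 = $90

$90


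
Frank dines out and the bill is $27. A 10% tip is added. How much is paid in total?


Calculate the tip:
10% of $27 = $2.70
Add tip to meal cost:
$27 + $2.70 = $29.70

$29.70


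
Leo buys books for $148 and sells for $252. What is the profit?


Selling price = $252
Cost price = $148
Profit = selling price - cost price:
Profit = $252 - $148 = $104

$104


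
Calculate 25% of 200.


Convert percentage to decimal:
25% = 0.25
Multiply:
200 x 0.25 = 50

50


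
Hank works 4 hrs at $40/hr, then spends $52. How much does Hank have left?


Calculate earnings:
4 x $40 = $160
Subtract spending:
$160 - $52 = $108

$108


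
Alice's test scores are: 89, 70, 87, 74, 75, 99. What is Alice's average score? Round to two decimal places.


Add the scores:
89 + 70 + 87 + 74 + 75 + 99 = 494
Divide by the number of tests:
494 / 6 = 82.3333... ≈ 82.33

82.33


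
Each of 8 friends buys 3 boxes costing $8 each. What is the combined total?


Cost per person:
3 x $8 = $24
Group total:
8 x $24 = $192

$192


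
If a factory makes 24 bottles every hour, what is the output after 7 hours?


Production rate: 24 bottles per hour
Time: 7 hours
Total: 24 x 7 = 168 bottles

168 bottles


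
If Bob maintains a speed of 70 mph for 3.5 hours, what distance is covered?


Use the formula: distance = speed x time
Speed = 70 mph, Time = 3.5 hours
70 x 3.5 = 245 miles

245 miles


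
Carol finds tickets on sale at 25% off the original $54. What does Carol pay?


Calculate the discount amount:
25% of $54 = $13.50
Subtract from original:
$54 - $13.50 = $40.50

$40.50


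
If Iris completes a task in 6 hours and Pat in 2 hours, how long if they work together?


Iris's rate: 1/6 of the job per hour
Pat's rate: 1/2 of the job per hour
Combined rate: 1/6 + 1/2 = 2/3 per hour
Time = 1 / (2/3) = 3/2 = 1.5 hours

1.5 hours


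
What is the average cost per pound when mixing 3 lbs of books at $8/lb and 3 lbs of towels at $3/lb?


Cost of books:
3 x $8 = $24
Cost of towels:
3 x $3 = $9
Total cost: $24 + $9 = $33
Total weight: 6 lbs
Average: $33 / 6 = $5.50/lb

$5.50/lb


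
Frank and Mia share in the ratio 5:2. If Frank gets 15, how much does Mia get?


Find the multiplier:
15 / 5 = 3
Apply to Mia's share:
2 x 3 = 6

6


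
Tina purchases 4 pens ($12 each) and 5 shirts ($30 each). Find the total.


Cost of pens:
4 x $12 = $48
Cost of shirts:
5 x $30 = $150
Add both:
$48 + $150 = $198

$198


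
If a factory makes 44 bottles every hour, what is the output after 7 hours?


Production rate: 44 bottles per hour
Time: 7 hours
Total: 44 x 7 = 308 bottles

308 bottles


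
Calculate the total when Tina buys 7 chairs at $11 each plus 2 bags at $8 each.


Cost of chairs:
7 x $11 = $77
Cost of bags:
2 x $8 = $16
Add both:
$77 + $16 = $93

$93


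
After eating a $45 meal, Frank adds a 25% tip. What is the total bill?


Calculate the tip:
25% of $45 = $11.25
Add tip to meal cost:
$45 + $11.25 = $56.25

$56.25


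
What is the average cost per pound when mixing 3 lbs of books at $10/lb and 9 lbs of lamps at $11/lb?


Cost of books:
3 x $10 = $30
Cost of lamps:
9 x $11 = $99
Total cost: $30 + $99 = $129
Total weight: 12 lbs
Average: $129 / 12 = $10.75/lb

$10.75/lb


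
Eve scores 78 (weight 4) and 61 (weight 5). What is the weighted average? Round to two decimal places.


Weighted sum:
4 x 78 + 5 x 61 = 617
Total weight:
4 + 5 = 9
Weighted average:
617 / 9 = 68.5555... ≈ 68.56

68.56


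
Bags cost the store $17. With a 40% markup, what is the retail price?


Calculate the markup amount:
40% of $17 = $6.80
Add to cost:
$17 + $6.80 = $23.80

$23.80


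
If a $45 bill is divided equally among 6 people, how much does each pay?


Total bill: $45
Number of people: 6
Each pays: $45 / 6 = $7.50

$7.50


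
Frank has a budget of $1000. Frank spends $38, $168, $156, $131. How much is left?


Add up expenses:
$38 + $168 + $156 + $131 = $493
Subtract from budget:
$1000 - $493 = $507

$507


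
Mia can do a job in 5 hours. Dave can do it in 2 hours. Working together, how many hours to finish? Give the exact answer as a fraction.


Mia's rate: 1/5 of the job per hour
Dave's rate: 1/2 of the job per hour
Combined rate: 1/5 + 1/2 = 7/10 per hour
Time = 1 / (7/10) = 10/7 hours (≈ 1.43 hours)

10/7 hours


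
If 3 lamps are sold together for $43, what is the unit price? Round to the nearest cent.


Total cost: $43
Number of items: 3
Unit price: $43 / 3 = $14.3333... ≈ $14.33

$14.33


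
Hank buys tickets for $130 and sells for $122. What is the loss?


Selling price = $122
Cost price = $130
Loss = cost price - selling price:
Loss = $130 - $122 = $8

$8


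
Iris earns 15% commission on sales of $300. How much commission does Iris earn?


Convert rate to decimal:
15% = 0.15
Multiply by sales:
$300 x 0.15 = $45

$45


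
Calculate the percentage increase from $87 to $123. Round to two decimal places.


Find the absolute change:
|123 - 87| = 36
Divide by original and multiply by 100:
36 / 87 x 100 = 41.3793...% ≈ 41.38%

41.38%


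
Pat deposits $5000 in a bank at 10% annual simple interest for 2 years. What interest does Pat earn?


Use the formula I = P x R x T / 100
P x R x T = 5000 x 10 x 2 = 100000
I = 100000 / 100 = $1000

$1000


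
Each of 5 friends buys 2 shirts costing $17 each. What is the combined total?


Cost per person:
2 x $17 = $34
Group total:
5 x $34 = $170

$170


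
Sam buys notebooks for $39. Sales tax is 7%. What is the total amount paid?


Calculate the tax:
7% of $39 = $2.73
Add tax to price:
$39 + $2.73 = $41.73

$41.73


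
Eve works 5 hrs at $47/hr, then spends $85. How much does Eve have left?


Calculate earnings:
5 x $47 = $235
Subtract spending:
$235 - $85 = $150

$150


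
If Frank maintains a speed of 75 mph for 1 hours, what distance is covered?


Use the formula: distance = speed x time
Speed = 75 mph, Time = 1 hours
75 x 1 = 75 miles

75 miles


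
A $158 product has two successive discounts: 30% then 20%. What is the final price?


First discount:
30% of $158 = $47.40
Price after first discount:
$158 - $47.40 = $110.60
Second discount:
20% of $110.60 = $22.12
Final price:
$110.60 - $22.12 = $88.48

$88.48


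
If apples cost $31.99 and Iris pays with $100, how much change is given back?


Start with the amount paid:
$100
Subtract the price:
$100 - $31.99 = $68.01

$68.01


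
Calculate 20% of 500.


Convert percentage to decimal:
20% = 0.2
Multiply:
500 x 0.2 = 100

100


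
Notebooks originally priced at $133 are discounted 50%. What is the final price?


Calculate the discount amount:
50% of $133 = $66.50
Subtract from original:
$133 - $66.50 = $66.50

$66.50


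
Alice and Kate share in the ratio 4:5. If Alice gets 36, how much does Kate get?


Find the multiplier:
36 / 4 = 9
Apply to Kate's share:
5 x 9 = 45

45


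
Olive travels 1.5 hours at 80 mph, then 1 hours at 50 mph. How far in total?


Leg 1 distance:
80 x 1.5 = 120 miles
Leg 2 distance:
50 x 1 = 50 miles
Total distance:
120 + 50 = 170 miles

170 miles


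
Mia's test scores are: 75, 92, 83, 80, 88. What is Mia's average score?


Add the scores:
75 + 92 + 83 + 80 + 88 = 418
Divide by the number of tests:
418 / 5 = 83.6

83.6


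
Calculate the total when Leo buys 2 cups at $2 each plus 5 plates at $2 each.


Cost of cups:
2 x $2 = $4
Cost of plates:
5 x $2 = $10
Add both:
$4 + $10 = $14

$14


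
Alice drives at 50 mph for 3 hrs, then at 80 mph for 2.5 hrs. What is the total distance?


Leg 1 distance:
50 x 3 = 150 miles
Leg 2 distance:
80 x 2.5 = 200 miles
Total distance:
150 + 200 = 350 miles

350 miles


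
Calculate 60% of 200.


Convert percentage to decimal:
60% = 0.6
Multiply:
200 x 0.6 = 120

120


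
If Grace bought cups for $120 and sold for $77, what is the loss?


Selling price = $77
Cost price = $120
Loss = cost price - selling price:
Loss = $120 - $77 = $43

$43


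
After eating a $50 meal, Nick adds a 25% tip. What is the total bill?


Calculate the tip:
25% of $50 = $12.50
Add tip to meal cost:
$50 + $12.50 = $62.50

$62.50


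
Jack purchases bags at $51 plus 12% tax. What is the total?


Calculate the tax:
12% of $51 = $6.12
Add tax to price:
$51 + $6.12 = $57.12

$57.12


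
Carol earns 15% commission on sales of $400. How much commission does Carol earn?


Convert rate to decimal:
15% = 0.15
Multiply by sales:
$400 x 0.15 = $60

$60


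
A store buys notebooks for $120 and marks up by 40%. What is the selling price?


Calculate the markup amount:
40% of $120 = $48
Add to cost:
$120 + $48 = $168

$168


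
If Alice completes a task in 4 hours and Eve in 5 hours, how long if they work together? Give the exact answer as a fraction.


Alice's rate: 1/4 of the job per hour
Eve's rate: 1/5 of the job per hour
Combined rate: 1/4 + 1/5 = 9/20 per hour
Time = 1 / (9/20) = 20/9 hours (≈ 2.22 hours)

20/9 hours


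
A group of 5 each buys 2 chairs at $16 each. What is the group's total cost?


Cost per person:
2 x $16 = $32
Group total:
5 x $32 = $160

$160


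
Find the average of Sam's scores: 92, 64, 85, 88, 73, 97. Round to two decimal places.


Add the scores:
92 + 64 + 85 + 88 + 73 + 97 = 499
Divide by the number of tests:
499 / 6 = 83.1666... ≈ 83.17

83.17


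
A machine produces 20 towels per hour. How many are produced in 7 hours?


Production rate: 20 towels per hour
Time: 7 hours
Total: 20 x 7 = 140 towels

140 towels


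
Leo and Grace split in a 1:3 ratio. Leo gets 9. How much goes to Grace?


Find the multiplier:
9 / 1 = 9
Apply to Grace's share:
3 x 9 = 27

27


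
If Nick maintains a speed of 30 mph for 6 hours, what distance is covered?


Use the formula: distance = speed x time
Speed = 30 mph, Time = 6 hours
30 x 6 = 180 miles

180 miles


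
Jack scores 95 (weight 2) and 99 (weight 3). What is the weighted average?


Weighted sum:
2 x 95 + 3 x 99 = 487
Total weight:
2 + 3 = 5
Weighted average:
487 / 5 = 97.4

97.4


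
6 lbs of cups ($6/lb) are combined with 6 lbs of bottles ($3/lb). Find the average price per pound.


Cost of cups:
6 x $6 = $36
Cost of bottles:
6 x $3 = $18
Total cost: $36 + $18 = $54
Total weight: 12 lbs
Average: $54 / 12 = $4.50/lb

$4.50/lb


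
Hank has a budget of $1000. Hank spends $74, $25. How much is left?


Add up expenses:
$74 + $25 = $99
Subtract from budget:
$1000 - $99 = $901

$901


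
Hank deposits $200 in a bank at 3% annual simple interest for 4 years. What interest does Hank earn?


Use the formula I = P x R x T / 100
P x R x T = 200 x 3 x 4 = 2400
I = 2400 / 100 = $24

$24


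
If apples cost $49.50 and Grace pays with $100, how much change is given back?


Start with the amount paid:
$100
Subtract the price:
$100 - $49.50 = $50.50

$50.50


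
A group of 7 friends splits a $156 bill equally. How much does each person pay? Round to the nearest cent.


Total bill: $156
Number of people: 7
Each pays: $156 / 7 = $22.2857... ≈ $22.29

$22.29


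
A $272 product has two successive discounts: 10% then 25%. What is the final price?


First discount:
10% of $272 = $27.20
Price after first discount:
$272 - $27.20 = $244.80
Second discount:
25% of $244.80 = $61.20
Final price:
$244.80 - $61.20 = $183.60

$183.60


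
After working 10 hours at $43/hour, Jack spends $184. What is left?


Calculate earnings:
10 x $43 = $430
Subtract spending:
$430 - $184 = $246

$246


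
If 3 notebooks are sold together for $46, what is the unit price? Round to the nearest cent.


Total cost: $46
Number of items: 3
Unit price: $46 / 3 = $15.3333... ≈ $15.33

$15.33


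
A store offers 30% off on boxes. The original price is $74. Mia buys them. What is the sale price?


Calculate the discount amount:
30% of $74 = $22.20
Subtract from original:
$74 - $22.20 = $51.80

$51.80


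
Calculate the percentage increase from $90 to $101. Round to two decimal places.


Find the absolute change:
|101 - 90| = 11
Divide by original and multiply by 100:
11 / 90 x 100 = 12.2222...% ≈ 12.22%

12.22%


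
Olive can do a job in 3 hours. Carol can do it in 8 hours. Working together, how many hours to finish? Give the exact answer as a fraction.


Olive's rate: 1/3 of the job per hour
Carol's rate: 1/8 of the job per hour
Combined rate: 1/3 + 1/8 = 11/24 per hour
Time = 1 / (11/24) = 24/11 hours (≈ 2.18 hours)

24/11 hours


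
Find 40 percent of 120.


Convert percentage to decimal:
40% = 0.4
Multiply:
120 x 0.4 = 48

48


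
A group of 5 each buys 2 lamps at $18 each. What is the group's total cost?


Cost per person:
2 x $18 = $36
Group total:
5 x $36 = $180

$180


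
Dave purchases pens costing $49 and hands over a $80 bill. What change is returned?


Start with the amount paid:
$80
Subtract the price:
$80 - $49 = $31

$31


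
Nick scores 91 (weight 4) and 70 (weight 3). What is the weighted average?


Weighted sum:
4 x 91 + 3 x 70 = 574
Total weight:
4 + 3 = 7
Weighted average:
574 / 7 = 82

82


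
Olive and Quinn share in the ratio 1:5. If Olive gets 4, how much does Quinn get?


Find the multiplier:
4 / 1 = 4
Apply to Quinn's share:
5 x 4 = 20

20


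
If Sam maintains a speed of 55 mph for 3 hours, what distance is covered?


Use the formula: distance = speed x time
Speed = 55 mph, Time = 3 hours
55 x 3 = 165 miles

165 miles


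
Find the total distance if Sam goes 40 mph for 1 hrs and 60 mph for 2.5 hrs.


Leg 1 distance:
40 x 1 = 40 miles
Leg 2 distance:
60 x 2.5 = 150 miles
Total distance:
40 + 150 = 190 miles

190 miles


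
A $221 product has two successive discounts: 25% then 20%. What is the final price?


First discount:
25% of $221 = $55.25
Price after first discount:
$221 - $55.25 = $165.75
Second discount:
20% of $165.75 = $33.15
Final price:
$165.75 - $33.15 = $132.60

$132.60


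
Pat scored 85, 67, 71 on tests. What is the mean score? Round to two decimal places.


Add the scores:
85 + 67 + 71 = 223
Divide by the number of tests:
223 / 3 = 74.3333... ≈ 74.33

74.33


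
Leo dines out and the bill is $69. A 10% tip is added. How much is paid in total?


Calculate the tip:
10% of $69 = $6.90
Add tip to meal cost:
$69 + $6.90 = $75.90

$75.90


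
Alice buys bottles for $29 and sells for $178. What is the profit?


Selling price = $178
Cost price = $29
Profit = selling price - cost price:
Profit = $178 - $29 = $149

$149


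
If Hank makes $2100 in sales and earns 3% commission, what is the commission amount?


Convert rate to decimal:
3% = 0.03
Multiply by sales:
$2100 x 0.03 = $63

$63


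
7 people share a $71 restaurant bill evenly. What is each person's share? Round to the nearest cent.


Total bill: $71
Number of people: 7
Each pays: $71 / 7 = $10.1428... ≈ $10.14

$10.14


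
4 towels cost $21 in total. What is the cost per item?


Total cost: $21
Number of items: 4
Unit price: $21 / 4 = $5.25

$5.25


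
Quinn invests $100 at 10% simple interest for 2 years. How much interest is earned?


Use the formula I = P x R x T / 100
P x R x T = 100 x 10 x 2 = 2000
I = 2000 / 100 = $20

$20


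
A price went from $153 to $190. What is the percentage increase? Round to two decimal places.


Find the absolute change:
|190 - 153| = 37
Divide by original and multiply by 100:
37 / 153 x 100 = 24.1830...% ≈ 24.18%

24.18%


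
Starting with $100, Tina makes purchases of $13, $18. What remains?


Add up expenses:
$13 + $18 = $31
Subtract from budget:
$100 - $31 = $69

$69


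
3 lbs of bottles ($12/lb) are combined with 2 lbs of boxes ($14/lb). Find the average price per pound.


Cost of bottles:
3 x $12 = $36
Cost of boxes:
2 x $14 = $28
Total cost: $36 + $28 = $64
Total weight: 5 lbs
Average: $64 / 5 = $12.80/lb

$12.80/lb


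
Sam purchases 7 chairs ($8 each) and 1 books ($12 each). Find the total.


Cost of chairs:
7 x $8 = $56
Cost of books:
1 x $12 = $12
Add both:
$56 + $12 = $68

$68


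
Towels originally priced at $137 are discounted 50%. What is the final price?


Calculate the discount amount:
50% of $137 = $68.50
Subtract from original:
$137 - $68.50 = $68.50

$68.50


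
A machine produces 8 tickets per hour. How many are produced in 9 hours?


Production rate: 8 tickets per hour
Time: 9 hours
Total: 8 x 9 = 72 tickets

72 tickets


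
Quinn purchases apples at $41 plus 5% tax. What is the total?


Calculate the tax:
5% of $41 = $2.05
Add tax to price:
$41 + $2.05 = $43.05

$43.05


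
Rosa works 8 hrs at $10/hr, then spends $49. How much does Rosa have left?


Calculate earnings:
8 x $10 = $80
Subtract spending:
$80 - $49 = $31

$31


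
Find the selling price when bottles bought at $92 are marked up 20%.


Calculate the markup amount:
20% of $92 = $18.40
Add to cost:
$92 + $18.40 = $110.40

$110.40


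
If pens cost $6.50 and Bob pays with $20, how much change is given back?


Start with the amount paid:
$20
Subtract the price:
$20 - $6.50 = $13.50

$13.50


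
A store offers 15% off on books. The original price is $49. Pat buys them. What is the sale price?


Calculate the discount amount:
15% of $49 = $7.35
Subtract from original:
$49 - $7.35 = $41.65

$41.65


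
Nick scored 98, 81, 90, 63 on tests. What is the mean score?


Add the scores:
98 + 81 + 90 + 63 = 332
Divide by the number of tests:
332 / 4 = 83

83


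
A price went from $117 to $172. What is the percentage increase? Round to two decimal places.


Find the absolute change:
|172 - 117| = 55
Divide by original and multiply by 100:
55 / 117 x 100 = 47.0085...% ≈ 47.01%

47.01%


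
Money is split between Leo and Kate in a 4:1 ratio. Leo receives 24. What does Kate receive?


Find the multiplier:
24 / 4 = 6
Apply to Kate's share:
1 x 6 = 6

6


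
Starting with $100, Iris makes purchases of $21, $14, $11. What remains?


Add up expenses:
$21 + $14 + $11 = $46
Subtract from budget:
$100 - $46 = $54

$54


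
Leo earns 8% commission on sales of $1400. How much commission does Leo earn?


Convert rate to decimal:
8% = 0.08
Multiply by sales:
$1400 x 0.08 = $112

$112


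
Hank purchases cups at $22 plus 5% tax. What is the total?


Calculate the tax:
5% of $22 = $1.10
Add tax to price:
$22 + $1.10 = $23.10

$23.10


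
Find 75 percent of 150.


Convert percentage to decimal:
75% = 0.75
Multiply:
150 x 0.75 = 112.5

112.5


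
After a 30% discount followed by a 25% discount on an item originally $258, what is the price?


First discount:
30% of $258 = $77.40
Price after first discount:
$258 - $77.40 = $180.60
Second discount:
25% of $180.60 = $45.15
Final price:
$180.60 - $45.15 = $135.45

$135.45


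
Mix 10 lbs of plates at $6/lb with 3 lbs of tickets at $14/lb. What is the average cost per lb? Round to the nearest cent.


Cost of plates:
10 x $6 = $60
Cost of tickets:
3 x $14 = $42
Total cost: $60 + $42 = $102
Total weight: 13 lbs
Average: $102 / 13 = $7.8461... ≈ $7.85/lb

$7.85/lb


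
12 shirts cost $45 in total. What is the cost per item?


Total cost: $45
Number of items: 12
Unit price: $45 / 12 = $3.75

$3.75


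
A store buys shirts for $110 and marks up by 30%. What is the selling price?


Calculate the markup amount:
30% of $110 = $33
Add to cost:
$110 + $33 = $143

$143


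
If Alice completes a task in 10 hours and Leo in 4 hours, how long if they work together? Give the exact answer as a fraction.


Alice's rate: 1/10 of the job per hour
Leo's rate: 1/4 of the job per hour
Combined rate: 1/10 + 1/4 = 7/20 per hour
Time = 1 / (7/20) = 20/7 hours (≈ 2.86 hours)

20/7 hours


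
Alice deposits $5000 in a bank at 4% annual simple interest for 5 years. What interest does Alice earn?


Use the formula I = P x R x T / 100
P x R x T = 5000 x 4 x 5 = 100000
I = 100000 / 100 = $1000

$1000


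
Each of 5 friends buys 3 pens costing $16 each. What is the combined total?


Cost per person:
3 x $16 = $48
Group total:
5 x $48 = $240

$240


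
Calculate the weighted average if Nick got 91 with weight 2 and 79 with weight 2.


Weighted sum:
2 x 91 + 2 x 79 = 340
Total weight:
2 + 2 = 4
Weighted average:
340 / 4 = 85

85


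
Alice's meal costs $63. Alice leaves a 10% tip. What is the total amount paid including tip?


Calculate the tip:
10% of $63 = $6.30
Add tip to meal cost:
$63 + $6.30 = $69.30

$69.30


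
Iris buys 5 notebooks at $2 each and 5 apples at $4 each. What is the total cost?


Cost of notebooks:
5 x $2 = $10
Cost of apples:
5 x $4 = $20
Add both:
$10 + $20 = $30

$30


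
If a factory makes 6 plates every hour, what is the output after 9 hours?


Production rate: 6 plates per hour
Time: 9 hours
Total: 6 x 9 = 54 plates

54 plates


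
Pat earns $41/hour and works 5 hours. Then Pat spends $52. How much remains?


Calculate earnings:
5 x $41 = $205
Subtract spending:
$205 - $52 = $153

$153


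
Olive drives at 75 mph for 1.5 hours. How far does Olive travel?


Use the formula: distance = speed x time
Speed = 75 mph, Time = 1.5 hours
75 x 1.5 = 112.5 miles

112.5 miles


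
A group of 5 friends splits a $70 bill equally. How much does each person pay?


Total bill: $70
Number of people: 5
Each pays: $70 / 5 = $14

$14


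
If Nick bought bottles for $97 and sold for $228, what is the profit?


Selling price = $228
Cost price = $97
Profit = selling price - cost price:
Profit = $228 - $97 = $131

$131


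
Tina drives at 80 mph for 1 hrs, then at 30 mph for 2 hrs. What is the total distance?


Leg 1 distance:
80 x 1 = 80 miles
Leg 2 distance:
30 x 2 = 60 miles
Total distance:
80 + 60 = 140 miles

140 miles


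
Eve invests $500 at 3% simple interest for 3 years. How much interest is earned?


Use the formula I = P x R x T / 100
P x R x T = 500 x 3 x 3 = 4500
I = 4500 / 100 = $45

$45


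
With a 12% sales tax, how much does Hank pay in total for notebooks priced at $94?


Calculate the tax:
12% of $94 = $11.28
Add tax to price:
$94 + $11.28 = $105.28

$105.28


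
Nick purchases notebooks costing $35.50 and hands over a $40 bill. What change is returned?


Start with the amount paid:
$40
Subtract the price:
$40 - $35.50 = $4.50

$4.50


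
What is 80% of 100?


Convert percentage to decimal:
80% = 0.8
Multiply:
100 x 0.8 = 80

80


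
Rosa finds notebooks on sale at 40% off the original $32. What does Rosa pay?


Calculate the discount amount:
40% of $32 = $12.80
Subtract from original:
$32 - $12.80 = $19.20

$19.20


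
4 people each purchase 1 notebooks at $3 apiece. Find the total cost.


Cost per person:
1 x $3 = $3
Group total:
4 x $3 = $12

$12


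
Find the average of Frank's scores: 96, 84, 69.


Add the scores:
96 + 84 + 69 = 249
Divide by the number of tests:
249 / 3 = 83

83


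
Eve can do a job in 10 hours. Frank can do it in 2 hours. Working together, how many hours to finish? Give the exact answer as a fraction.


Eve's rate: 1/10 of the job per hour
Frank's rate: 1/2 of the job per hour
Combined rate: 1/10 + 1/2 = 3/5 per hour
Time = 1 / (3/5) = 5/3 hours (≈ 1.67 hours)

5/3 hours


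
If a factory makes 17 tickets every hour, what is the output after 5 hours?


Production rate: 17 tickets per hour
Time: 5 hours
Total: 17 x 5 = 85 tickets

85 tickets


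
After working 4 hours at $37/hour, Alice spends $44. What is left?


Calculate earnings:
4 x $37 = $148
Subtract spending:
$148 - $44 = $104

$104


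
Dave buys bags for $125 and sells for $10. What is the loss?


Selling price = $10
Cost price = $125
Loss = cost price - selling price:
Loss = $125 - $10 = $115

$115


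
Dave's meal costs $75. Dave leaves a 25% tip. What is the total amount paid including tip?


Calculate the tip:
25% of $75 = $18.75
Add tip to meal cost:
$75 + $18.75 = $93.75

$93.75


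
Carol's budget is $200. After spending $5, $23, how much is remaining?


Add up expenses:
$5 + $23 = $28
Subtract from budget:
$200 - $28 = $172

$172


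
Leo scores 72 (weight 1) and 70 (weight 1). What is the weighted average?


Weighted sum:
1 x 72 + 1 x 70 = 142
Total weight:
1 + 1 = 2
Weighted average:
142 / 2 = 71

71


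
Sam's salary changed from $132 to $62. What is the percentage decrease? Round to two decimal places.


Find the absolute change:
|62 - 132| = 70
Divide by original and multiply by 100:
70 / 132 x 100 = 53.0303...% ≈ 53.03%

53.03%


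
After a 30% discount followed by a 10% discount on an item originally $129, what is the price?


First discount:
30% of $129 = $38.70
Price after first discount:
$129 - $38.70 = $90.30
Second discount:
10% of $90.30 = $9.03
Final price:
$90.30 - $9.03 = $81.27

$81.27


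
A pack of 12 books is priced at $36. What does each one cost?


Total cost: $36
Number of items: 12
Unit price: $36 / 12 = $3

$3


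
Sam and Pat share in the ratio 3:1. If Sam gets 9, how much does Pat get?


Find the multiplier:
9 / 3 = 3
Apply to Pat's share:
1 x 3 = 3

3


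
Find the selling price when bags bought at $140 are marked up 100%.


Calculate the markup amount:
100% of $140 = $140
Add to cost:
$140 + $140 = $280

$280


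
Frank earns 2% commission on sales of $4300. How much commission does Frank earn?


Convert rate to decimal:
2% = 0.02
Multiply by sales:
$4300 x 0.02 = $86

$86


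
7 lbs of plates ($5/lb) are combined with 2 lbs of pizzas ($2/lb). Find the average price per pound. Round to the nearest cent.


Cost of plates:
7 x $5 = $35
Cost of pizzas:
2 x $2 = $4
Total cost: $35 + $4 = $39
Total weight: 9 lbs
Average: $39 / 9 = $4.3333... ≈ $4.33/lb

$4.33/lb


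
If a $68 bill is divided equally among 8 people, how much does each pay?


Total bill: $68
Number of people: 8
Each pays: $68 / 8 = $8.50

$8.50


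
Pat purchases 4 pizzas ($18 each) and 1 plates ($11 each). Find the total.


Cost of pizzas:
4 x $18 = $72
Cost of plates:
1 x $11 = $11
Add both:
$72 + $11 = $83

$83


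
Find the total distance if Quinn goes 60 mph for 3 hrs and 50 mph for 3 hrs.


Leg 1 distance:
60 x 3 = 180 miles
Leg 2 distance:
50 x 3 = 150 miles
Total distance:
180 + 150 = 330 miles

330 miles


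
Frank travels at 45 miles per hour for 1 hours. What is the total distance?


Use the formula: distance = speed x time
Speed = 45 mph, Time = 1 hours
45 x 1 = 45 miles

45 miles


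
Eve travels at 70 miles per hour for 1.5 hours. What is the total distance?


Use the formula: distance = speed x time
Speed = 70 mph, Time = 1.5 hours
70 x 1.5 = 105 miles

105 miles


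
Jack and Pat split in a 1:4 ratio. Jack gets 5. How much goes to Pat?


Find the multiplier:
5 / 1 = 5
Apply to Pat's share:
4 x 5 = 20

20


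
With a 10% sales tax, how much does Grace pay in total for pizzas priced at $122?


Calculate the tax:
10% of $122 = $12.20
Add tax to price:
$122 + $12.20 = $134.20

$134.20


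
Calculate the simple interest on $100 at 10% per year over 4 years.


Use the formula I = P x R x T / 100
P x R x T = 100 x 10 x 4 = 4000
I = 4000 / 100 = $40

$40


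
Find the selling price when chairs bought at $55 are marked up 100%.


Calculate the markup amount:
100% of $55 = $55
Add to cost:
$55 + $55 = $110

$110


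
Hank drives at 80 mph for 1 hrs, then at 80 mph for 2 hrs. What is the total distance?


Leg 1 distance:
80 x 1 = 80 miles
Leg 2 distance:
80 x 2 = 160 miles
Total distance:
80 + 160 = 240 miles

240 miles


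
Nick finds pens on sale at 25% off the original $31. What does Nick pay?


Calculate the discount amount:
25% of $31 = $7.75
Subtract from original:
$31 - $7.75 = $23.25

$23.25
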